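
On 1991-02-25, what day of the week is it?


Date: February 25, 1991
Anchor: Jan 1, 1991. With p = 1991 - 1 = 1990: (p + p//4 - p//100 + p//400) mod 7 = (1990 + 497 - 19 + 4) mod 7 = 2472 mod 7 = 1 -> Tuesday (Mon=0 ... Sun=6)
Days before February (Jan): 31; offset = 31 + 25 - 1 = 55
Weekday index = (1 + 55) mod 7 = 0

Day of the week: Monday


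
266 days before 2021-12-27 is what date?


Start: 2021-12-27, subtract 266 days
Back 27 days from December 27 reaches November 30, 2021 -> 239 left
November 2021 has 30 days -> back to October 31, 2021 -> 209 left
October 2021 has 31 days -> back to September 30, 2021 -> 178 left
September 2021 has 30 days -> back to August 31, 2021 -> 148 left
August 2021 has 31 days -> back to July 31, 2021 -> 117 left
July 2021 has 31 days -> back to June 30, 2021 -> 86 left
June 2021 has 30 days -> back to May 31, 2021 -> 56 left
May 2021 has 31 days -> back to April 30, 2021 -> 25 left
April 2021: 30 - 25 = 5 -> lands on April 5

Result: 2021-04-05


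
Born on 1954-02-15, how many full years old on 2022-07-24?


Birth: 1954-02-15
Reference: 2022-07-24
Year difference: 2022 - 1954 = 68

68 years old


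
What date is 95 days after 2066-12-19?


Start: 2066-12-19, add 95 days
December 2066 has 31 days: 31 - 19 = 12 days to December 31 -> 83 left
January 2067 has 31 days -> 52 left
February 2067 has 28 days -> 24 left
March 2067: 24 <= 31 -> lands on March 24

Result: 2067-03-24


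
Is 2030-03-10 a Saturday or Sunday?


Anchor: Jan 1, 2030. With p = 2030 - 1 = 2029: (p + p//4 - p//100 + p//400) mod 7 = (2029 + 507 - 20 + 5) mod 7 = 2521 mod 7 = 1 -> Tuesday (Mon=0 ... Sun=6)
Day of year: 69; offset = 68
Weekday index = (1 + 68) mod 7 = 6 -> Sunday
Weekend days: Saturday, Sunday

Yes


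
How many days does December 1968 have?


December 1968

31 days


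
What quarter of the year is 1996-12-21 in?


Month: December (month 12)
Q1: Jan-Mar, Q2: Apr-Jun, Q3: Jul-Sep, Q4: Oct-Dec

Q4


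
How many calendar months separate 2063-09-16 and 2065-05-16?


From September 2063 to May 2065
2 years * 12 = 24 months, minus 4 months = 20

20 months


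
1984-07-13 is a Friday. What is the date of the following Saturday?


Current: Friday
Target: Saturday
Days ahead: 1

Next Saturday: 1984-07-14


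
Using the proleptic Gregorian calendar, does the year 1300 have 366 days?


Gregorian leap year rule: divisible by 4, but not by 100, unless also by 400.
1300 is divisible by 100 but not 400 -> not a leap year

No


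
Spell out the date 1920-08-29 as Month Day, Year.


ISO 1920-08-29 parses as year=1920, month=08, day=29
Month 8 -> August

August 29, 1920


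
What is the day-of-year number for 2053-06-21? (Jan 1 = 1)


Date: June 21, 2053
Days in months 1 through 5: 151
Plus 21 days in June

Day of year: 172


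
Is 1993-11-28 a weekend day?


Anchor: Jan 1, 1993. With p = 1993 - 1 = 1992: (p + p//4 - p//100 + p//400) mod 7 = (1992 + 498 - 19 + 4) mod 7 = 2475 mod 7 = 4 -> Friday (Mon=0 ... Sun=6)
Day of year: 332; offset = 331
Weekday index = (4 + 331) mod 7 = 6 -> Sunday
Weekend days: Saturday, Sunday

Yes


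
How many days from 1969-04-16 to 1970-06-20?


From 1969-04-16 to 1970-06-20
1969-04-16: days before April = 31 + 28 + 31 = 90 (1969 is not a leap year); day of year = 90 + 16 = 106
1970-06-20: days before June = 31 + 28 + 31 + 30 + 31 = 151 (1970 is not a leap year); day of year = 151 + 20 = 171
Rest of 1969: 365 - 106 = 259
Total = 259 + 171 = 430

430 days


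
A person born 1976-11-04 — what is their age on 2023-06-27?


Birth: 1976-11-04
Reference: 2023-06-27
Year difference: 2023 - 1976 = 47
Birthday not yet reached in 2023, subtract 1

46 years old


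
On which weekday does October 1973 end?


October 1973 has 31 days
Anchor: Jan 1, 1973. With p = 1973 - 1 = 1972: (p + p//4 - p//100 + p//400) mod 7 = (1972 + 493 - 19 + 4) mod 7 = 2450 mod 7 = 0 -> Monday (Mon=0 ... Sun=6)
Days before October (Jan-Sep): 273; October 1 index = (0 + 273) mod 7 = 0 -> Monday
Last day offset: 31 - 1 = 30 days
Weekday index = (0 + 30) mod 7 = 2

Wednesday, October 31


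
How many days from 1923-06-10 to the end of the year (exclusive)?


Day of year: 161 of 365
Remaining = 365 - 161

204 days


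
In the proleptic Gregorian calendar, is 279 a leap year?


Gregorian leap year rule: divisible by 4, but not by 100, unless also by 400.
279 is not divisible by 4 -> not a leap year

No


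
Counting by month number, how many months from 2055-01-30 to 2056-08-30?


From January 2055 to August 2056
1 year * 12 = 12 months, plus 7 months = 19

19 months


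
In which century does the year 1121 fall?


Century = (year - 1) // 100 + 1
= (1121 - 1) // 100 + 1
= 1120 // 100 + 1
= 11 + 1

12th century


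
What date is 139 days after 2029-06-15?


Start: 2029-06-15, add 139 days
June 2029 has 30 days: 30 - 15 = 15 days to June 30 -> 124 left
July 2029 has 31 days -> 93 left
August 2029 has 31 days -> 62 left
September 2029 has 30 days -> 32 left
October 2029 has 31 days -> 1 left
November 2029: 1 <= 30 -> lands on November 1

Result: 2029-11-01


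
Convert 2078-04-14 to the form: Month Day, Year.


ISO 2078-04-14 parses as year=2078, month=04, day=14
Month 4 -> April

April 14, 2078


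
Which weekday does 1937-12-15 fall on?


Date: December 15, 1937
Anchor: Jan 1, 1937. With p = 1937 - 1 = 1936: (p + p//4 - p//100 + p//400) mod 7 = (1936 + 484 - 19 + 4) mod 7 = 2405 mod 7 = 4 -> Friday (Mon=0 ... Sun=6)
Days before December (Jan-Nov): 334; offset = 334 + 15 - 1 = 348
Weekday index = (4 + 348) mod 7 = 2

Day of the week: Wednesday


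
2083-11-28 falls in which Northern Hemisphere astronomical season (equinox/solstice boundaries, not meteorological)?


Date: November 28
Astronomical Autumn (approx.; exact equinox/solstice day varies by year): September 22 to December 20
November 28 falls within the Autumn window

Autumn


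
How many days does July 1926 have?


July 1926

31 days


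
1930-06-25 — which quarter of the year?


Month: June (month 6)
Q1: Jan-Mar, Q2: Apr-Jun, Q3: Jul-Sep, Q4: Oct-Dec

Q2


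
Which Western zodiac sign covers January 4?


Date: January 4
Conventional tropical zodiac dates: Capricorn from December 22 onward; Aquarius starts January 20
January 4 falls within the Capricorn range

Capricorn


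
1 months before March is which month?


March is month 3
3 - 1 = 2

February


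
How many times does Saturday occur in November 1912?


November 1912 has 30 days
Anchor: Jan 1, 1912. With p = 1912 - 1 = 1911: (p + p//4 - p//100 + p//400) mod 7 = (1911 + 477 - 19 + 4) mod 7 = 2373 mod 7 = 0 -> Monday (Mon=0 ... Sun=6)
Days before November (Jan-Oct): 305; November 1 index = (0 + 305) mod 7 = 4 -> Friday
First Saturday is November 2
Saturdays: 2, 9, 16, 23, 30

5 Saturdays


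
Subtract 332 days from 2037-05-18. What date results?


Start: 2037-05-18, subtract 332 days
Back 18 days from May 18 reaches April 30, 2037 -> 314 left
April 2037 has 30 days -> back to March 31, 2037 -> 284 left
March 2037 has 31 days -> back to February 28, 2037 -> 253 left
February 2037 has 28 days -> back to January 31, 2037 -> 225 left
January 2037 has 31 days -> back to December 31, 2036 -> 194 left
December 2036 has 31 days -> back to November 30, 2036 -> 163 left
November 2036 has 30 days -> back to October 31, 2036 -> 133 left
October 2036 has 31 days -> back to September 30, 2036 -> 102 left
September 2036 has 30 days -> back to August 31, 2036 -> 72 left
August 2036 has 31 days -> back to July 31, 2036 -> 41 left
July 2036 has 31 days -> back to June 30, 2036 -> 10 left
June 2036: 30 - 10 = 20 -> lands on June 20

Result: 2036-06-20


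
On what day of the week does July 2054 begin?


Target: July 1, 2054
Anchor: Jan 1, 2054. With p = 2054 - 1 = 2053: (p + p//4 - p//100 + p//400) mod 7 = (2053 + 513 - 20 + 5) mod 7 = 2551 mod 7 = 3 -> Thursday (Mon=0 ... Sun=6)
Days before July (Jan-Jun): 181 days
Weekday index = (3 + 181) mod 7 = 2

Wednesday


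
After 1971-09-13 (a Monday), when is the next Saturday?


Current: Monday
Target: Saturday
Days ahead: 5

Next Saturday: 1971-09-18


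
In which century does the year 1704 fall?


Century = (year - 1) // 100 + 1
= (1704 - 1) // 100 + 1
= 1703 // 100 + 1
= 17 + 1

18th century


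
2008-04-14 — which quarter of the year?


Month: April (month 4)
Q1: Jan-Mar, Q2: Apr-Jun, Q3: Jul-Sep, Q4: Oct-Dec

Q2


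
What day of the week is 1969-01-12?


Date: January 12, 1969
Anchor: Jan 1, 1969. With p = 1969 - 1 = 1968: (p + p//4 - p//100 + p//400) mod 7 = (1968 + 492 - 19 + 4) mod 7 = 2445 mod 7 = 2 -> Wednesday (Mon=0 ... Sun=6)
Days into year = 12 - 1 = 11
Weekday index = (2 + 11) mod 7 = 6

Day of the week: Sunday


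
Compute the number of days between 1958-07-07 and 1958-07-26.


From 1958-07-07 to 1958-07-26
1958-07-07: days before July = 31 + 28 + 31 + 30 + 31 + 30 = 181 (1958 is not a leap year); day of year = 181 + 7 = 188
1958-07-26: days before July = 31 + 28 + 31 + 30 + 31 + 30 = 181 (1958 is not a leap year); day of year = 181 + 26 = 207
Same year: 207 - 188 = 19

19 days


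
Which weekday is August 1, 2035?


Target: August 1, 2035
Anchor: Jan 1, 2035. With p = 2035 - 1 = 2034: (p + p//4 - p//100 + p//400) mod 7 = (2034 + 508 - 20 + 5) mod 7 = 2527 mod 7 = 0 -> Monday (Mon=0 ... Sun=6)
Days before August (Jan-Jul): 212 days
Weekday index = (0 + 212) mod 7 = 2

Wednesday


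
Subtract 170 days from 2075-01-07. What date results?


Start: 2075-01-07, subtract 170 days
Back 7 days from January 7 reaches December 31, 2074 -> 163 left
December 2074 has 31 days -> back to November 30, 2074 -> 132 left
November 2074 has 30 days -> back to October 31, 2074 -> 102 left
October 2074 has 31 days -> back to September 30, 2074 -> 71 left
September 2074 has 30 days -> back to August 31, 2074 -> 41 left
August 2074 has 31 days -> back to July 31, 2074 -> 10 left
July 2074: 31 - 10 = 21 -> lands on July 21

Result: 2074-07-21


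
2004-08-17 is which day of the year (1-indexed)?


Date: August 17, 2004
Days in months 1 through 7: 213
Plus 17 days in August

Day of year: 230


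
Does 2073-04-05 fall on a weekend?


Anchor: Jan 1, 2073. With p = 2073 - 1 = 2072: (p + p//4 - p//100 + p//400) mod 7 = (2072 + 518 - 20 + 5) mod 7 = 2575 mod 7 = 6 -> Sunday (Mon=0 ... Sun=6)
Day of year: 95; offset = 94
Weekday index = (6 + 94) mod 7 = 2 -> Wednesday
Weekend days: Saturday, Sunday

No


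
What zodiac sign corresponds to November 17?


Date: November 17
Conventional tropical zodiac dates: Scorpio from October 23 onward; Sagittarius starts November 22
November 17 falls within the Scorpio range

Scorpio


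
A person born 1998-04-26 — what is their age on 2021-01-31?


Birth: 1998-04-26
Reference: 2021-01-31
Year difference: 2021 - 1998 = 23
Birthday not yet reached in 2021, subtract 1

22 years old


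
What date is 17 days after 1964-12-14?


Start: 1964-12-14, add 17 days
December 1964 has 31 days; 14 + 17 = 31 stays within December

Result: 1964-12-31


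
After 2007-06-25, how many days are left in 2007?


Day of year: 176 of 365
Remaining = 365 - 176

189 days


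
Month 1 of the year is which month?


Month 1 of 12

January


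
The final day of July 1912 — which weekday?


July 1912 has 31 days
Anchor: Jan 1, 1912. With p = 1912 - 1 = 1911: (p + p//4 - p//100 + p//400) mod 7 = (1911 + 477 - 19 + 4) mod 7 = 2373 mod 7 = 0 -> Monday (Mon=0 ... Sun=6)
Days before July (Jan-Jun): 182; July 1 index = (0 + 182) mod 7 = 0 -> Monday
Last day offset: 31 - 1 = 30 days
Weekday index = (0 + 30) mod 7 = 2

Wednesday, July 31


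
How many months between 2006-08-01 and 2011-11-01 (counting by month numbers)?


From August 2006 to November 2011
5 years * 12 = 60 months, plus 3 months = 63

63 months


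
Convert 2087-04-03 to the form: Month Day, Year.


ISO 2087-04-03 parses as year=2087, month=04, day=03
Month 4 -> April

April 3, 2087


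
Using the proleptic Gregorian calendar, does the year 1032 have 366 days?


Gregorian leap year rule: divisible by 4, but not by 100, unless also by 400.
1032 is divisible by 4 but not 100 -> leap year

Yes


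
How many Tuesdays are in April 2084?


April 2084 has 30 days
Anchor: Jan 1, 2084. With p = 2084 - 1 = 2083: (p + p//4 - p//100 + p//400) mod 7 = (2083 + 520 - 20 + 5) mod 7 = 2588 mod 7 = 5 -> Saturday (Mon=0 ... Sun=6)
Days before April (Jan-Mar): 91; April 1 index = (5 + 91) mod 7 = 5 -> Saturday
First Tuesday is April 4
Tuesdays: 4, 11, 18, 25

4 Tuesdays


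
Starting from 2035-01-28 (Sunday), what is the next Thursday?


Current: Sunday
Target: Thursday
Days ahead: 4

Next Thursday: 2035-02-01


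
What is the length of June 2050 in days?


June 2050

30 days


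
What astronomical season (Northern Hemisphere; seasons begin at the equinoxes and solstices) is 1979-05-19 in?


Date: May 19
Astronomical Spring (approx.; exact equinox/solstice day varies by year): March 20 to June 20
May 19 falls within the Spring window

Spring


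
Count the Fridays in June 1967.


June 1967 has 30 days
Anchor: Jan 1, 1967. With p = 1967 - 1 = 1966: (p + p//4 - p//100 + p//400) mod 7 = (1966 + 491 - 19 + 4) mod 7 = 2442 mod 7 = 6 -> Sunday (Mon=0 ... Sun=6)
Days before June (Jan-May): 151; June 1 index = (6 + 151) mod 7 = 3 -> Thursday
First Friday is June 2
Fridays: 2, 9, 16, 23, 30

5 Fridays


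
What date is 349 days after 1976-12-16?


Start: 1976-12-16, add 349 days
December 1976 has 31 days: 31 - 16 = 15 days to December 31 -> 334 left
January 1977 has 31 days -> 303 left
February 1977 has 28 days -> 275 left
March 1977 has 31 days -> 244 left
April 1977 has 30 days -> 214 left
May 1977 has 31 days -> 183 left
June 1977 has 30 days -> 153 left
July 1977 has 31 days -> 122 left
August 1977 has 31 days -> 91 left
September 1977 has 30 days -> 61 left
October 1977 has 31 days -> 30 left
November 1977: 30 <= 30 -> lands on November 30

Result: 1977-11-30


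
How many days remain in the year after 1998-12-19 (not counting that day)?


Day of year: 353 of 365
Remaining = 365 - 353

12 days


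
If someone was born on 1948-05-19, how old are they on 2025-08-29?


Birth: 1948-05-19
Reference: 2025-08-29
Year difference: 2025 - 1948 = 77

77 years old


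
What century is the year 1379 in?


Century = (year - 1) // 100 + 1
= (1379 - 1) // 100 + 1
= 1378 // 100 + 1
= 13 + 1

14th century


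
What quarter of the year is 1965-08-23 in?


Month: August (month 8)
Q1: Jan-Mar, Q2: Apr-Jun, Q3: Jul-Sep, Q4: Oct-Dec

Q3


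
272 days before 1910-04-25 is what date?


Start: 1910-04-25, subtract 272 days
Back 25 days from April 25 reaches March 31, 1910 -> 247 left
March 1910 has 31 days -> back to February 28, 1910 -> 216 left
February 1910 has 28 days -> back to January 31, 1910 -> 188 left
January 1910 has 31 days -> back to December 31, 1909 -> 157 left
December 1909 has 31 days -> back to November 30, 1909 -> 126 left
November 1909 has 30 days -> back to October 31, 1909 -> 96 left
October 1909 has 31 days -> back to September 30, 1909 -> 65 left
September 1909 has 30 days -> back to August 31, 1909 -> 35 left
August 1909 has 31 days -> back to July 31, 1909 -> 4 left
July 1909: 31 - 4 = 27 -> lands on July 27

Result: 1909-07-27


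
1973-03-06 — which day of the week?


Date: March 6, 1973
Anchor: Jan 1, 1973. With p = 1973 - 1 = 1972: (p + p//4 - p//100 + p//400) mod 7 = (1972 + 493 - 19 + 4) mod 7 = 2450 mod 7 = 0 -> Monday (Mon=0 ... Sun=6)
Days before March (Jan-Feb): 59; offset = 59 + 6 - 1 = 64
Weekday index = (0 + 64) mod 7 = 1

Day of the week: Tuesday


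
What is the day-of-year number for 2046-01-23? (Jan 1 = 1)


Date: January 23, 2046
No months before January
Plus 23 days in January

Day of year: 23


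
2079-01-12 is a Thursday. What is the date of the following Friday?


Current: Thursday
Target: Friday
Days ahead: 1

Next Friday: 2079-01-13


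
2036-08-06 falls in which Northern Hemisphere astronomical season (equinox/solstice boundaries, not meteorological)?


Date: August 6
Astronomical Summer (approx.; exact equinox/solstice day varies by year): June 21 to September 21
August 6 falls within the Summer window

Summer


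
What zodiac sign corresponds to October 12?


Date: October 12
Conventional tropical zodiac dates: Libra from September 23 onward; Scorpio starts October 23
October 12 falls within the Libra range

Libra


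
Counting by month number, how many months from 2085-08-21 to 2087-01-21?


From August 2085 to January 2087
2 years * 12 = 24 months, minus 7 months = 17

17 months


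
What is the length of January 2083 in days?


January 2083

31 days


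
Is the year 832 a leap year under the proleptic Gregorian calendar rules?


Gregorian leap year rule: divisible by 4, but not by 100, unless also by 400.
832 is divisible by 4 but not 100 -> leap year

Yes


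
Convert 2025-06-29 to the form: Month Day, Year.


ISO 2025-06-29 parses as year=2025, month=06, day=29
Month 6 -> June

June 29, 2025


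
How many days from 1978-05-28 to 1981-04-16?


From 1978-05-28 to 1981-04-16
1978-05-28: days before May = 31 + 28 + 31 + 30 = 120 (1978 is not a leap year); day of year = 120 + 28 = 148
1981-04-16: days before April = 31 + 28 + 31 = 90 (1981 is not a leap year); day of year = 90 + 16 = 106
Rest of 1978: 365 - 148 = 217
Full years 1979 (365), 1980 (366): 731
Total = 217 + 731 + 106 = 1054

1054 days


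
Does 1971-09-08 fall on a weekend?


Anchor: Jan 1, 1971. With p = 1971 - 1 = 1970: (p + p//4 - p//100 + p//400) mod 7 = (1970 + 492 - 19 + 4) mod 7 = 2447 mod 7 = 4 -> Friday (Mon=0 ... Sun=6)
Day of year: 251; offset = 250
Weekday index = (4 + 250) mod 7 = 2 -> Wednesday
Weekend days: Saturday, Sunday

No


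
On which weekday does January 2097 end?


January 2097 has 31 days
Anchor: Jan 1, 2097. With p = 2097 - 1 = 2096: (p + p//4 - p//100 + p//400) mod 7 = (2096 + 524 - 20 + 5) mod 7 = 2605 mod 7 = 1 -> Tuesday (Mon=0 ... Sun=6)
January 1 is the anchor itself -> Tuesday
Last day offset: 31 - 1 = 30 days
Weekday index = (1 + 30) mod 7 = 3

Thursday, January 31


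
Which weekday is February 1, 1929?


Target: February 1, 1929
Anchor: Jan 1, 1929. With p = 1929 - 1 = 1928: (p + p//4 - p//100 + p//400) mod 7 = (1928 + 482 - 19 + 4) mod 7 = 2395 mod 7 = 1 -> Tuesday (Mon=0 ... Sun=6)
Days before February (Jan): 31 days
Weekday index = (1 + 31) mod 7 = 4

Friday


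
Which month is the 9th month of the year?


Month 9 of 12

September


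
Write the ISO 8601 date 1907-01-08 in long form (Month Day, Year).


ISO 1907-01-08 parses as year=1907, month=01, day=08
Month 1 -> January

January 8, 1907


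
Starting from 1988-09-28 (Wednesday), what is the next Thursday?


Current: Wednesday
Target: Thursday
Days ahead: 1

Next Thursday: 1988-09-29


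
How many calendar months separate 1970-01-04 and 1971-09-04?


From January 1970 to September 1971
1 year * 12 = 12 months, plus 8 months = 20

20 months


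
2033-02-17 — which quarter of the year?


Month: February (month 2)
Q1: Jan-Mar, Q2: Apr-Jun, Q3: Jul-Sep, Q4: Oct-Dec

Q1


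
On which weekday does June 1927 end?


June 1927 has 30 days
Anchor: Jan 1, 1927. With p = 1927 - 1 = 1926: (p + p//4 - p//100 + p//400) mod 7 = (1926 + 481 - 19 + 4) mod 7 = 2392 mod 7 = 5 -> Saturday (Mon=0 ... Sun=6)
Days before June (Jan-May): 151; June 1 index = (5 + 151) mod 7 = 2 -> Wednesday
Last day offset: 30 - 1 = 29 days
Weekday index = (2 + 29) mod 7 = 3

Thursday, June 30


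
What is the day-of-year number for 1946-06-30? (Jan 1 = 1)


Date: June 30, 1946
Days in months 1 through 5: 151
Plus 30 days in June

Day of year: 181


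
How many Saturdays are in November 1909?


November 1909 has 30 days
Anchor: Jan 1, 1909. With p = 1909 - 1 = 1908: (p + p//4 - p//100 + p//400) mod 7 = (1908 + 477 - 19 + 4) mod 7 = 2370 mod 7 = 4 -> Friday (Mon=0 ... Sun=6)
Days before November (Jan-Oct): 304; November 1 index = (4 + 304) mod 7 = 0 -> Monday
First Saturday is November 6
Saturdays: 6, 13, 20, 27

4 Saturdays


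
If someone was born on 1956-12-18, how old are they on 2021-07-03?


Birth: 1956-12-18
Reference: 2021-07-03
Year difference: 2021 - 1956 = 65
Birthday not yet reached in 2021, subtract 1

64 years old


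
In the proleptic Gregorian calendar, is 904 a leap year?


Gregorian leap year rule: divisible by 4, but not by 100, unless also by 400.
904 is divisible by 4 but not 100 -> leap year

Yes


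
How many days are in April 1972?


April 1972

30 days


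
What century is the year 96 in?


Century = (year - 1) // 100 + 1
= (96 - 1) // 100 + 1
= 95 // 100 + 1
= 0 + 1

1st century


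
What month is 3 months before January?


January is month 1
1 - 3 = -2; wrap: -2 + 12 = 10

October


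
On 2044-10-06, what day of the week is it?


Date: October 6, 2044
Anchor: Jan 1, 2044. With p = 2044 - 1 = 2043: (p + p//4 - p//100 + p//400) mod 7 = (2043 + 510 - 20 + 5) mod 7 = 2538 mod 7 = 4 -> Friday (Mon=0 ... Sun=6)
Days before October (Jan-Sep): 274; offset = 274 + 6 - 1 = 279
Weekday index = (4 + 279) mod 7 = 3

Day of the week: Thursday


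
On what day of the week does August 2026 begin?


Target: August 1, 2026
Anchor: Jan 1, 2026. With p = 2026 - 1 = 2025: (p + p//4 - p//100 + p//400) mod 7 = (2025 + 506 - 20 + 5) mod 7 = 2516 mod 7 = 3 -> Thursday (Mon=0 ... Sun=6)
Days before August (Jan-Jul): 212 days
Weekday index = (3 + 212) mod 7 = 5

Saturday


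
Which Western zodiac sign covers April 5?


Date: April 5
Conventional tropical zodiac dates: Aries from March 21 onward; Taurus starts April 20
April 5 falls within the Aries range

Aries


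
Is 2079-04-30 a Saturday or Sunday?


Anchor: Jan 1, 2079. With p = 2079 - 1 = 2078: (p + p//4 - p//100 + p//400) mod 7 = (2078 + 519 - 20 + 5) mod 7 = 2582 mod 7 = 6 -> Sunday (Mon=0 ... Sun=6)
Day of year: 120; offset = 119
Weekday index = (6 + 119) mod 7 = 6 -> Sunday
Weekend days: Saturday, Sunday

Yes


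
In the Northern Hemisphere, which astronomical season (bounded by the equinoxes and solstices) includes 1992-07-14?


Date: July 14
Astronomical Summer (approx.; exact equinox/solstice day varies by year): June 21 to September 21
July 14 falls within the Summer window

Summer


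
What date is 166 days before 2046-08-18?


Start: 2046-08-18, subtract 166 days
Back 18 days from August 18 reaches July 31, 2046 -> 148 left
July 2046 has 31 days -> back to June 30, 2046 -> 117 left
June 2046 has 30 days -> back to May 31, 2046 -> 87 left
May 2046 has 31 days -> back to April 30, 2046 -> 56 left
April 2046 has 30 days -> back to March 31, 2046 -> 26 left
March 2046: 31 - 26 = 5 -> lands on March 5

Result: 2046-03-05


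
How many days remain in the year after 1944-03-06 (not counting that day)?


Day of year: 66 of 366
Remaining = 366 - 66

300 days


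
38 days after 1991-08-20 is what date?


Start: 1991-08-20, add 38 days
August 1991 has 31 days: 31 - 20 = 11 days to August 31 -> 27 left
September 1991: 27 <= 30 -> lands on September 27

Result: 1991-09-27


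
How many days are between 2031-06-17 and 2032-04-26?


From 2031-06-17 to 2032-04-26
2031-06-17: days before June = 31 + 28 + 31 + 30 + 31 = 151 (2031 is not a leap year); day of year = 151 + 17 = 168
2032-04-26: days before April = 31 + 29 + 31 = 91 (2032 is a leap year); day of year = 91 + 26 = 117
Rest of 2031: 365 - 168 = 197
Total = 197 + 117 = 314

314 days


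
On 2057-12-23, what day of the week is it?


Date: December 23, 2057
Anchor: Jan 1, 2057. With p = 2057 - 1 = 2056: (p + p//4 - p//100 + p//400) mod 7 = (2056 + 514 - 20 + 5) mod 7 = 2555 mod 7 = 0 -> Monday (Mon=0 ... Sun=6)
Days before December (Jan-Nov): 334; offset = 334 + 23 - 1 = 356
Weekday index = (0 + 356) mod 7 = 6

Day of the week: Sunday


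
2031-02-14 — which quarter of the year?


Month: February (month 2)
Q1: Jan-Mar, Q2: Apr-Jun, Q3: Jul-Sep, Q4: Oct-Dec

Q1


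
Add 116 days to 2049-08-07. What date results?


Start: 2049-08-07, add 116 days
August 2049 has 31 days: 31 - 7 = 24 days to August 31 -> 92 left
September 2049 has 30 days -> 62 left
October 2049 has 31 days -> 31 left
November 2049 has 30 days -> 1 left
December 2049: 1 <= 31 -> lands on December 1

Result: 2049-12-01


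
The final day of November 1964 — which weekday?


November 1964 has 30 days
Anchor: Jan 1, 1964. With p = 1964 - 1 = 1963: (p + p//4 - p//100 + p//400) mod 7 = (1963 + 490 - 19 + 4) mod 7 = 2438 mod 7 = 2 -> Wednesday (Mon=0 ... Sun=6)
Days before November (Jan-Oct): 305; November 1 index = (2 + 305) mod 7 = 6 -> Sunday
Last day offset: 30 - 1 = 29 days
Weekday index = (6 + 29) mod 7 = 0

Monday, November 30


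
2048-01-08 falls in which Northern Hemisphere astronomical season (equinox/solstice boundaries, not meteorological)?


Date: January 8
Astronomical Winter (approx.; exact equinox/solstice day varies by year): December 21 to March 19
January 8 falls within the Winter window

Winter


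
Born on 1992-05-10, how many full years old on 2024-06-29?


Birth: 1992-05-10
Reference: 2024-06-29
Year difference: 2024 - 1992 = 32

32 years old


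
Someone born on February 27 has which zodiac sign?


Date: February 27
Conventional tropical zodiac dates: Pisces from February 19 onward; Aries starts March 21
February 27 falls within the Pisces range

Pisces


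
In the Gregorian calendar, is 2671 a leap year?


Gregorian leap year rule: divisible by 4, but not by 100, unless also by 400.
2671 is not divisible by 4 -> not a leap year

No


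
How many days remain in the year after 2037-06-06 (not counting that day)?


Day of year: 157 of 365
Remaining = 365 - 157

208 days


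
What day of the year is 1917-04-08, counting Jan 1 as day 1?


Date: April 8, 1917
Days in months 1 through 3: 90
Plus 8 days in April

Day of year: 98


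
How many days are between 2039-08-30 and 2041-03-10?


From 2039-08-30 to 2041-03-10
2039-08-30: days before August = 31 + 28 + 31 + 30 + 31 + 30 + 31 = 212 (2039 is not a leap year); day of year = 212 + 30 = 242
2041-03-10: days before March = 31 + 28 = 59 (2041 is not a leap year); day of year = 59 + 10 = 69
Rest of 2039: 365 - 242 = 123
Full years 2040 (366): 366
Total = 123 + 366 + 69 = 558

558 days


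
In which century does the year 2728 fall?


Century = (year - 1) // 100 + 1
= (2728 - 1) // 100 + 1
= 2727 // 100 + 1
= 27 + 1

28th century


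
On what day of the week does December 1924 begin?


Target: December 1, 1924
Anchor: Jan 1, 1924. With p = 1924 - 1 = 1923: (p + p//4 - p//100 + p//400) mod 7 = (1923 + 480 - 19 + 4) mod 7 = 2388 mod 7 = 1 -> Tuesday (Mon=0 ... Sun=6)
Days before December (Jan-Nov): 335 days
Weekday index = (1 + 335) mod 7 = 0

Monday


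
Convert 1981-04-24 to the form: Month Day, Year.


ISO 1981-04-24 parses as year=1981, month=04, day=24
Month 4 -> April

April 24, 1981


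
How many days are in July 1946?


July 1946

31 days


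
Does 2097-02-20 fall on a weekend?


Anchor: Jan 1, 2097. With p = 2097 - 1 = 2096: (p + p//4 - p//100 + p//400) mod 7 = (2096 + 524 - 20 + 5) mod 7 = 2605 mod 7 = 1 -> Tuesday (Mon=0 ... Sun=6)
Day of year: 51; offset = 50
Weekday index = (1 + 50) mod 7 = 2 -> Wednesday
Weekend days: Saturday, Sunday

No


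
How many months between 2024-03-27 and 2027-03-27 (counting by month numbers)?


From March 2024 to March 2027
3 years * 12 = 36 months = 36

36 months


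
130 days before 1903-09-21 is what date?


Start: 1903-09-21, subtract 130 days
Back 21 days from September 21 reaches August 31, 1903 -> 109 left
August 1903 has 31 days -> back to July 31, 1903 -> 78 left
July 1903 has 31 days -> back to June 30, 1903 -> 47 left
June 1903 has 30 days -> back to May 31, 1903 -> 17 left
May 1903: 31 - 17 = 14 -> lands on May 14

Result: 1903-05-14


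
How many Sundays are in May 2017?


May 2017 has 31 days
Anchor: Jan 1, 2017. With p = 2017 - 1 = 2016: (p + p//4 - p//100 + p//400) mod 7 = (2016 + 504 - 20 + 5) mod 7 = 2505 mod 7 = 6 -> Sunday (Mon=0 ... Sun=6)
Days before May (Jan-Apr): 120; May 1 index = (6 + 120) mod 7 = 0 -> Monday
First Sunday is May 7
Sundays: 7, 14, 21, 28

4 Sundays


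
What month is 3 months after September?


September is month 9
9 + 3 = 12

December


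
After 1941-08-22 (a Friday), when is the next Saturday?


Current: Friday
Target: Saturday
Days ahead: 1

Next Saturday: 1941-08-23


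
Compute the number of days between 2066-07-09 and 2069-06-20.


From 2066-07-09 to 2069-06-20
2066-07-09: days before July = 31 + 28 + 31 + 30 + 31 + 30 = 181 (2066 is not a leap year); day of year = 181 + 9 = 190
2069-06-20: days before June = 31 + 28 + 31 + 30 + 31 = 151 (2069 is not a leap year); day of year = 151 + 20 = 171
Rest of 2066: 365 - 190 = 175
Full years 2067 (365), 2068 (366): 731
Total = 175 + 731 + 171 = 1077

1077 days


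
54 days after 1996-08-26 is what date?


Start: 1996-08-26, add 54 days
August 1996 has 31 days: 31 - 26 = 5 days to August 31 -> 49 left
September 1996 has 30 days -> 19 left
October 1996: 19 <= 31 -> lands on October 19

Result: 1996-10-19


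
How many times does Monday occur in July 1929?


July 1929 has 31 days
Anchor: Jan 1, 1929. With p = 1929 - 1 = 1928: (p + p//4 - p//100 + p//400) mod 7 = (1928 + 482 - 19 + 4) mod 7 = 2395 mod 7 = 1 -> Tuesday (Mon=0 ... Sun=6)
Days before July (Jan-Jun): 181; July 1 index = (1 + 181) mod 7 = 0 -> Monday
First Monday is July 1
Mondays: 1, 8, 15, 22, 29

5 Mondays


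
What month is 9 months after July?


July is month 7
7 + 9 = 16; wrap: 16 - 12 = 4

April


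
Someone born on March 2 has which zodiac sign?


Date: March 2
Conventional tropical zodiac dates: Pisces from February 19 onward; Aries starts March 21
March 2 falls within the Pisces range

Pisces


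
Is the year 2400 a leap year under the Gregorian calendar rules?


Gregorian leap year rule: divisible by 4, but not by 100, unless also by 400.
2400 is divisible by 400 -> leap year

Yes


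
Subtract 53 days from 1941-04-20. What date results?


Start: 1941-04-20, subtract 53 days
Back 20 days from April 20 reaches March 31, 1941 -> 33 left
March 1941 has 31 days -> back to February 28, 1941 -> 2 left
February 1941: 28 - 2 = 26 -> lands on February 26

Result: 1941-02-26


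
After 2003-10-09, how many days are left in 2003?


Day of year: 282 of 365
Remaining = 365 - 282

83 days


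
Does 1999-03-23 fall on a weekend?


Anchor: Jan 1, 1999. With p = 1999 - 1 = 1998: (p + p//4 - p//100 + p//400) mod 7 = (1998 + 499 - 19 + 4) mod 7 = 2482 mod 7 = 4 -> Friday (Mon=0 ... Sun=6)
Day of year: 82; offset = 81
Weekday index = (4 + 81) mod 7 = 1 -> Tuesday
Weekend days: Saturday, Sunday

No


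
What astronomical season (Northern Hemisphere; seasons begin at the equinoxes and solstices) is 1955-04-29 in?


Date: April 29
Astronomical Spring (approx.; exact equinox/solstice day varies by year): March 20 to June 20
April 29 falls within the Spring window

Spring


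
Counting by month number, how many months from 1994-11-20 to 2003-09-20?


From November 1994 to September 2003
9 years * 12 = 108 months, minus 2 months = 106

106 months


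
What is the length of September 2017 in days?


September 2017

30 days


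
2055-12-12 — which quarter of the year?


Month: December (month 12)
Q1: Jan-Mar, Q2: Apr-Jun, Q3: Jul-Sep, Q4: Oct-Dec

Q4


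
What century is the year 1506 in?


Century = (year - 1) // 100 + 1
= (1506 - 1) // 100 + 1
= 1505 // 100 + 1
= 15 + 1

16th century


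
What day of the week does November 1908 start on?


Target: November 1, 1908
Anchor: Jan 1, 1908. With p = 1908 - 1 = 1907: (p + p//4 - p//100 + p//400) mod 7 = (1907 + 476 - 19 + 4) mod 7 = 2368 mod 7 = 2 -> Wednesday (Mon=0 ... Sun=6)
Days before November (Jan-Oct): 305 days
Weekday index = (2 + 305) mod 7 = 6

Sunday


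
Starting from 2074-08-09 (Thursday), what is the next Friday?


Current: Thursday
Target: Friday
Days ahead: 1

Next Friday: 2074-08-10


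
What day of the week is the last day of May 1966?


May 1966 has 31 days
Anchor: Jan 1, 1966. With p = 1966 - 1 = 1965: (p + p//4 - p//100 + p//400) mod 7 = (1965 + 491 - 19 + 4) mod 7 = 2441 mod 7 = 5 -> Saturday (Mon=0 ... Sun=6)
Days before May (Jan-Apr): 120; May 1 index = (5 + 120) mod 7 = 6 -> Sunday
Last day offset: 31 - 1 = 30 days
Weekday index = (6 + 30) mod 7 = 1

Tuesday, May 31


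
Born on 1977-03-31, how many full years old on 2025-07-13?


Birth: 1977-03-31
Reference: 2025-07-13
Year difference: 2025 - 1977 = 48

48 years old


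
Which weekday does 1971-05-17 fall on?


Date: May 17, 1971
Anchor: Jan 1, 1971. With p = 1971 - 1 = 1970: (p + p//4 - p//100 + p//400) mod 7 = (1970 + 492 - 19 + 4) mod 7 = 2447 mod 7 = 4 -> Friday (Mon=0 ... Sun=6)
Days before May (Jan-Apr): 120; offset = 120 + 17 - 1 = 136
Weekday index = (4 + 136) mod 7 = 0

Day of the week: Monday


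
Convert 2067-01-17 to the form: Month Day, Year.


ISO 2067-01-17 parses as year=2067, month=01, day=17
Month 1 -> January

January 17, 2067


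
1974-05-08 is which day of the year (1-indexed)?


Date: May 8, 1974
Days in months 1 through 4: 120
Plus 8 days in May

Day of year: 128


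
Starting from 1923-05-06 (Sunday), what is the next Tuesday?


Current: Sunday
Target: Tuesday
Days ahead: 2

Next Tuesday: 1923-05-08


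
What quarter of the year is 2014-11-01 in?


Month: November (month 11)
Q1: Jan-Mar, Q2: Apr-Jun, Q3: Jul-Sep, Q4: Oct-Dec

Q4


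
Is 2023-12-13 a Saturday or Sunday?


Anchor: Jan 1, 2023. With p = 2023 - 1 = 2022: (p + p//4 - p//100 + p//400) mod 7 = (2022 + 505 - 20 + 5) mod 7 = 2512 mod 7 = 6 -> Sunday (Mon=0 ... Sun=6)
Day of year: 347; offset = 346
Weekday index = (6 + 346) mod 7 = 2 -> Wednesday
Weekend days: Saturday, Sunday

No


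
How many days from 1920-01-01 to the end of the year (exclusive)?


Day of year: 1 of 366
Remaining = 366 - 1

365 days


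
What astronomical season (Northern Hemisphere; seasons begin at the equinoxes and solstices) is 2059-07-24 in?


Date: July 24
Astronomical Summer (approx.; exact equinox/solstice day varies by year): June 21 to September 21
July 24 falls within the Summer window

Summer


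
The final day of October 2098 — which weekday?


October 2098 has 31 days
Anchor: Jan 1, 2098. With p = 2098 - 1 = 2097: (p + p//4 - p//100 + p//400) mod 7 = (2097 + 524 - 20 + 5) mod 7 = 2606 mod 7 = 2 -> Wednesday (Mon=0 ... Sun=6)
Days before October (Jan-Sep): 273; October 1 index = (2 + 273) mod 7 = 2 -> Wednesday
Last day offset: 31 - 1 = 30 days
Weekday index = (2 + 30) mod 7 = 4

Friday, October 31


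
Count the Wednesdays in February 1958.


February 1958 has 28 days
Anchor: Jan 1, 1958. With p = 1958 - 1 = 1957: (p + p//4 - p//100 + p//400) mod 7 = (1957 + 489 - 19 + 4) mod 7 = 2431 mod 7 = 2 -> Wednesday (Mon=0 ... Sun=6)
Days before February (Jan): 31; February 1 index = (2 + 31) mod 7 = 5 -> Saturday
First Wednesday is February 5
Wednesdays: 5, 12, 19, 26

4 Wednesdays


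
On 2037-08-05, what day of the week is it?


Date: August 5, 2037
Anchor: Jan 1, 2037. With p = 2037 - 1 = 2036: (p + p//4 - p//100 + p//400) mod 7 = (2036 + 509 - 20 + 5) mod 7 = 2530 mod 7 = 3 -> Thursday (Mon=0 ... Sun=6)
Days before August (Jan-Jul): 212; offset = 212 + 5 - 1 = 216
Weekday index = (3 + 216) mod 7 = 2

Day of the week: Wednesday


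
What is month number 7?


Month 7 of 12

July


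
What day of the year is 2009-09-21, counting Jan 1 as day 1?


Date: September 21, 2009
Days in months 1 through 8: 243
Plus 21 days in September

Day of year: 264


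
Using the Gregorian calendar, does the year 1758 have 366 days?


Gregorian leap year rule: divisible by 4, but not by 100, unless also by 400.
1758 is not divisible by 4 -> not a leap year

No


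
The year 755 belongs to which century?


Century = (year - 1) // 100 + 1
= (755 - 1) // 100 + 1
= 754 // 100 + 1
= 7 + 1

8th century


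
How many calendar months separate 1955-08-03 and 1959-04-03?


From August 1955 to April 1959
4 years * 12 = 48 months, minus 4 months = 44

44 months


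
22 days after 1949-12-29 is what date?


Start: 1949-12-29, add 22 days
December 1949 has 31 days: 31 - 29 = 2 days to December 31 -> 20 left
January 1950: 20 <= 31 -> lands on January 20

Result: 1950-01-20


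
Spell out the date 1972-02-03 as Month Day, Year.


ISO 1972-02-03 parses as year=1972, month=02, day=03
Month 2 -> February

February 3, 1972


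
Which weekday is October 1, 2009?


Target: October 1, 2009
Anchor: Jan 1, 2009. With p = 2009 - 1 = 2008: (p + p//4 - p//100 + p//400) mod 7 = (2008 + 502 - 20 + 5) mod 7 = 2495 mod 7 = 3 -> Thursday (Mon=0 ... Sun=6)
Days before October (Jan-Sep): 273 days
Weekday index = (3 + 273) mod 7 = 3

Thursday


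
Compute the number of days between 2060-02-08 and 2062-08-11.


From 2060-02-08 to 2062-08-11
2060-02-08: days before February = 31; day of year = 31 + 8 = 39
2062-08-11: days before August = 31 + 28 + 31 + 30 + 31 + 30 + 31 = 212 (2062 is not a leap year); day of year = 212 + 11 = 223
Rest of 2060: 366 - 39 = 327
Full years 2061 (365): 365
Total = 327 + 365 + 223 = 915

915 days


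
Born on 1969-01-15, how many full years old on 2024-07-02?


Birth: 1969-01-15
Reference: 2024-07-02
Year difference: 2024 - 1969 = 55

55 years old


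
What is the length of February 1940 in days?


February 1940 (leap year: yes)

29 days


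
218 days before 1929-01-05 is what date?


Start: 1929-01-05, subtract 218 days
Back 5 days from January 5 reaches December 31, 1928 -> 213 left
December 1928 has 31 days -> back to November 30, 1928 -> 182 left
November 1928 has 30 days -> back to October 31, 1928 -> 152 left
October 1928 has 31 days -> back to September 30, 1928 -> 121 left
September 1928 has 30 days -> back to August 31, 1928 -> 91 left
August 1928 has 31 days -> back to July 31, 1928 -> 60 left
July 1928 has 31 days -> back to June 30, 1928 -> 29 left
June 1928: 30 - 29 = 1 -> lands on June 1

Result: 1928-06-01


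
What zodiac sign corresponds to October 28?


Date: October 28
Conventional tropical zodiac dates: Scorpio from October 23 onward; Sagittarius starts November 22
October 28 falls within the Scorpio range

Scorpio


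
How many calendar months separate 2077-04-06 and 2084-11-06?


From April 2077 to November 2084
7 years * 12 = 84 months, plus 7 months = 91

91 months


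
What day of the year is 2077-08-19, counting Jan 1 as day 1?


Date: August 19, 2077
Days in months 1 through 7: 212
Plus 19 days in August

Day of year: 231


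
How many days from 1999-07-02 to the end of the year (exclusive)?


Day of year: 183 of 365
Remaining = 365 - 183

182 days


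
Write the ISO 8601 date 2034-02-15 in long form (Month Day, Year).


ISO 2034-02-15 parses as year=2034, month=02, day=15
Month 2 -> February

February 15, 2034


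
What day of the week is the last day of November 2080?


November 2080 has 30 days
Anchor: Jan 1, 2080. With p = 2080 - 1 = 2079: (p + p//4 - p//100 + p//400) mod 7 = (2079 + 519 - 20 + 5) mod 7 = 2583 mod 7 = 0 -> Monday (Mon=0 ... Sun=6)
Days before November (Jan-Oct): 305; November 1 index = (0 + 305) mod 7 = 4 -> Friday
Last day offset: 30 - 1 = 29 days
Weekday index = (4 + 29) mod 7 = 5

Saturday, November 30


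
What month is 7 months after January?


January is month 1
1 + 7 = 8

August
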